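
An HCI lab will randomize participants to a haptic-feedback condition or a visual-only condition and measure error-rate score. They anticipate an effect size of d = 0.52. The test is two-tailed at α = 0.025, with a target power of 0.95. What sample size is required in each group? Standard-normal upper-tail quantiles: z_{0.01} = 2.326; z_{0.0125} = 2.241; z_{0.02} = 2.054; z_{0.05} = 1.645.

For two independent groups with equal n: n = 2·((z_{α/2} + z_β) / d)².
z_{α/2} + z_β = 2.241 + 1.645 = 3.886.
n = 2 × (3.886 / 0.52)² = 2 × 7.473² = 2 × 55.85 = 111.7.
Round up to the next whole participant.

n = 112 per group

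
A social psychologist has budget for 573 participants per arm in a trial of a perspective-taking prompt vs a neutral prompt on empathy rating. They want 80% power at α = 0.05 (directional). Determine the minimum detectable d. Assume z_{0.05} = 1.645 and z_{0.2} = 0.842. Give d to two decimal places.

d_min ≈ 0.15

For two independent groups of n = 573 each: d_min = (z_{α} + z_β)·√(2/n).
z-sum = 1.645 + 0.842 = 2.487.
d_min = 2.487 × √(2/573) = 2.487 × 0.0591 = 0.147.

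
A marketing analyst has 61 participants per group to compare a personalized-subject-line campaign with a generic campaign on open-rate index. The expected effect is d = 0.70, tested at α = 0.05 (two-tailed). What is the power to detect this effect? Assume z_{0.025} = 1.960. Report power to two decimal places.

For two equal groups, power = Φ(d·√(n/2) − z_{α/2}).
d·√(n/2) = 0.70 × √(61/2) = 0.70 × 5.523 = 3.866.
z_β = 3.866 − 1.960 = 1.906.
Power = Φ(1.906) = 0.972.

power ≈ 0.97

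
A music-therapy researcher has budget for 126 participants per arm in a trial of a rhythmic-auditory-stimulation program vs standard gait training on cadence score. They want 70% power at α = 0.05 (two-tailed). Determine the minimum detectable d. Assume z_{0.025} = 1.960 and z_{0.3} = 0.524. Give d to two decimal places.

For two independent groups of n = 126 each: d_min = (z_{α/2} + z_β)·√(2/n).
z-sum = 1.960 + 0.524 = 2.484.
d_min = 2.484 × √(2/126) = 2.484 × 0.1260 = 0.313.

d_min ≈ 0.31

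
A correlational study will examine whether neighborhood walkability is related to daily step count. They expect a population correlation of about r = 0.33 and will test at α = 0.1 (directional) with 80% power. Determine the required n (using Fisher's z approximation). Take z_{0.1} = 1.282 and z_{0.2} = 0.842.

Fisher's z: C = ½·ln((1+r)/(1−r)) = ½·ln(1.9851) = 0.3428.
n = ((z_{α} + z_β)/C)² + 3.
(1.282 + 0.842) / 0.3428 = 2.124 / 0.3428 = 6.196.
n = 6.196² + 3 = 38.39 + 3 = 41.4.
Round up.

n = 42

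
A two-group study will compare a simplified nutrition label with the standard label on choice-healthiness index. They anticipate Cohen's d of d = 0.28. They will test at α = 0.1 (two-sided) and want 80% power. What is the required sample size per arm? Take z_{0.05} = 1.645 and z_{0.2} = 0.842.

For two independent groups with equal n: n = 2·((z_{α/2} + z_β) / d)².
z_{α/2} + z_β = 1.645 + 0.842 = 2.487.
n = 2 × (2.487 / 0.28)² = 2 × 8.882² = 2 × 78.89 = 157.8.
Round up to the next whole participant.

n = 158 per group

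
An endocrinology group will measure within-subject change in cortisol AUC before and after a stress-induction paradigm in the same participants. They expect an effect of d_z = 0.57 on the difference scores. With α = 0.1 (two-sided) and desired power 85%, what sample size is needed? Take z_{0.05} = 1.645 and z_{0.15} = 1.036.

For a paired (one-sample on differences) test: n = ((z_{α/2} + z_β) / d)².
z_{α/2} + z_β = 1.645 + 1.036 = 2.681.
n = (2.681 / 0.57)² = 4.704² = 22.12.
Round up.

n = 23 pairs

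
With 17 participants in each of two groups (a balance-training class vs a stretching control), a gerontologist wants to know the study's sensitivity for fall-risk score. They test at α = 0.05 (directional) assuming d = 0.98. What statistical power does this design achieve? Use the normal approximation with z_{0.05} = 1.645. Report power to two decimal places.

power ≈ 0.89

For two equal groups, power = Φ(d·√(n/2) − z_{α}).
d·√(n/2) = 0.98 × √(17/2) = 0.98 × 2.915 = 2.857.
z_β = 2.857 − 1.645 = 1.212.
Power = Φ(1.212) = 0.887.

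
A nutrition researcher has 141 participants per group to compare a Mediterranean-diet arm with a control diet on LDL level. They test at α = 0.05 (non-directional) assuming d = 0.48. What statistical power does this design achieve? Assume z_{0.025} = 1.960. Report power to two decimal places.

For two equal groups, power = Φ(d·√(n/2) − z_{α/2}).
d·√(n/2) = 0.48 × √(141/2) = 0.48 × 8.396 = 4.030.
z_β = 4.030 − 1.960 = 2.070.
Power = Φ(2.070) = 0.981.

power ≈ 0.98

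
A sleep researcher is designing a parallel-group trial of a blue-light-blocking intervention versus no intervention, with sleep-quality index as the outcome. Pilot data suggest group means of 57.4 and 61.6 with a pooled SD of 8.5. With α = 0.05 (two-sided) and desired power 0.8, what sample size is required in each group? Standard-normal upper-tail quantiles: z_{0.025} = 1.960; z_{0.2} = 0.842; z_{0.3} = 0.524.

Cohen's d = |M₁ − M₂| / SD_pooled = |57.4 − 61.6| / 8.5 = 4.2 / 8.5 = 0.494.
For two independent groups with equal n: n = 2·((z_{α/2} + z_β) / d)².
z_{α/2} + z_β = 1.960 + 0.842 = 2.802.
n = 2 × (2.802 / 0.494)² = 2 × 5.672² = 2 × 32.17 = 64.3.
Round up to the next whole participant.

n = 65 per group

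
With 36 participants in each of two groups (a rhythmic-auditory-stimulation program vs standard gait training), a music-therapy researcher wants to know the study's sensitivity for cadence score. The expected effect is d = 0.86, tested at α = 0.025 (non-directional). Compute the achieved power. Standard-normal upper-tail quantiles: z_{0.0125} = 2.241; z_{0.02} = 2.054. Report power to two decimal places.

For two equal groups, power = Φ(d·√(n/2) − z_{α/2}).
d·√(n/2) = 0.86 × √(36/2) = 0.86 × 4.243 = 3.649.
z_β = 3.649 − 2.241 = 1.408.
Power = Φ(1.408) = 0.920.

power ≈ 0.92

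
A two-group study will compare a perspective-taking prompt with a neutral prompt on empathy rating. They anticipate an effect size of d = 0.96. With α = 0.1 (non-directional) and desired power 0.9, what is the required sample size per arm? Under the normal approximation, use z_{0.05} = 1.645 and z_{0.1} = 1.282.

n = 19 per group

For two independent groups with equal n: n = 2·((z_{α/2} + z_β) / d)².
z_{α/2} + z_β = 1.645 + 1.282 = 2.927.
n = 2 × (2.927 / 0.96)² = 2 × 3.049² = 2 × 9.30 = 18.6.
Round up to the next whole participant.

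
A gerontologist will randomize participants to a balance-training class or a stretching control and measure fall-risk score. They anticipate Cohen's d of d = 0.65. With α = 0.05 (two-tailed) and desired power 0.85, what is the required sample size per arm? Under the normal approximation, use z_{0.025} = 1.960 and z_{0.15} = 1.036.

For two independent groups with equal n: n = 2·((z_{α/2} + z_β) / d)².
z_{α/2} + z_β = 1.960 + 1.036 = 2.996.
n = 2 × (2.996 / 0.65)² = 2 × 4.609² = 2 × 21.25 = 42.5.
Round up to the next whole participant.

n = 43 per group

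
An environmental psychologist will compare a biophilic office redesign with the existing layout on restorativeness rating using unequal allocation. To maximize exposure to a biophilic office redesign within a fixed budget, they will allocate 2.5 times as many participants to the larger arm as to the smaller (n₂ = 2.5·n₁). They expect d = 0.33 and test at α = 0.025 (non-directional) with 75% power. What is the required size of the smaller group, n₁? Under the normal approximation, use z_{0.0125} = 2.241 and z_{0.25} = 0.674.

n₁ = 110

With allocation ratio k = n₂/n₁ = 2.5, Var(x̄₁−x̄₂) = σ²(1/n₁ + 1/(k·n₁)) = σ²·(k+1)/(k·n₁).
So n₁ = (1 + 1/k)·((z_{α/2} + z_β)/d)² = 1.400 × (2.915/0.33)².
n₁ = 1.400 × 78.03 = 109.2.
Round up: n₁ = 110, giving n₂ = 2.5 × 110 = 275.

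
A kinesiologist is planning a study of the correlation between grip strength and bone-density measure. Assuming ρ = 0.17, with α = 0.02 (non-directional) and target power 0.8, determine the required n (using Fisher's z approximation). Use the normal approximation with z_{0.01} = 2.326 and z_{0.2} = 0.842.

n = 344

Fisher's z: C = ½·ln((1+r)/(1−r)) = ½·ln(1.4096) = 0.1717.
n = ((z_{α/2} + z_β)/C)² + 3.
(2.326 + 0.842) / 0.1717 = 3.168 / 0.1717 = 18.451.
n = 18.451² + 3 = 340.43 + 3 = 343.4.
Round up.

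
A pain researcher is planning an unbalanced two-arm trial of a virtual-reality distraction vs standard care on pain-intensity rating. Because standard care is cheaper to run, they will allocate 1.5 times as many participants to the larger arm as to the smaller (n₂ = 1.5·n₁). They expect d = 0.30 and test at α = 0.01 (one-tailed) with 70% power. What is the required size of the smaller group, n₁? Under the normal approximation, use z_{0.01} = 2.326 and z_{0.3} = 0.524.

With allocation ratio k = n₂/n₁ = 1.5, Var(x̄₁−x̄₂) = σ²(1/n₁ + 1/(k·n₁)) = σ²·(k+1)/(k·n₁).
So n₁ = (1 + 1/k)·((z_{α} + z_β)/d)² = 1.667 × (2.850/0.30)².
n₁ = 1.667 × 90.25 = 150.4.
Round up: n₁ = 151, giving n₂ = ⌈1.5 × 151⌉ = ⌈226.5⌉ = 227.

n₁ = 151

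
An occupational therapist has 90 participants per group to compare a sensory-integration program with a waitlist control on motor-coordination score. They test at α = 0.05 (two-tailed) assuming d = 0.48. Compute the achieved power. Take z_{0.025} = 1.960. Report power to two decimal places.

For two equal groups, power = Φ(d·√(n/2) − z_{α/2}).
d·√(n/2) = 0.48 × √(90/2) = 0.48 × 6.708 = 3.220.
z_β = 3.220 − 1.960 = 1.260.
Power = Φ(1.260) = 0.896.

power ≈ 0.90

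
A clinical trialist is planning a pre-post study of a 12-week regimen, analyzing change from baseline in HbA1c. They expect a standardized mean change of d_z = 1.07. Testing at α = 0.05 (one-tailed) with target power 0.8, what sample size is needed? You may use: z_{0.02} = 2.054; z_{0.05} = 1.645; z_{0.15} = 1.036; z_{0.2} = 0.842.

n = 6 pairs

For a paired (one-sample on differences) test: n = ((z_{α} + z_β) / d)².
z_{α} + z_β = 1.645 + 0.842 = 2.487.
n = (2.487 / 1.07)² = 2.324² = 5.40.
Round up.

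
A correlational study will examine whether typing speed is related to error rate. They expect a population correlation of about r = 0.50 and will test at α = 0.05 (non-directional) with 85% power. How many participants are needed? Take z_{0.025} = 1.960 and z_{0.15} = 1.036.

Fisher's z: C = ½·ln((1+r)/(1−r)) = ½·ln(3.0000) = 0.5493.
n = ((z_{α/2} + z_β)/C)² + 3.
(1.960 + 1.036) / 0.5493 = 2.996 / 0.5493 = 5.454.
n = 5.454² + 3 = 29.75 + 3 = 32.7.
Round up.

n = 33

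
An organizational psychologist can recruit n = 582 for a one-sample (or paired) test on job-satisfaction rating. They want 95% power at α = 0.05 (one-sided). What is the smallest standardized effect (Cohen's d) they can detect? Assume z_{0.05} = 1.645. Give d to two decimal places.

d_min ≈ 0.14

For a single sample (or paired design) of n = 582: d_min = (z_{α} + z_β)/√n.
z-sum = 1.645 + 1.645 = 3.290.
d_min = 3.290 / √582 = 3.290 / 24.125 = 0.136.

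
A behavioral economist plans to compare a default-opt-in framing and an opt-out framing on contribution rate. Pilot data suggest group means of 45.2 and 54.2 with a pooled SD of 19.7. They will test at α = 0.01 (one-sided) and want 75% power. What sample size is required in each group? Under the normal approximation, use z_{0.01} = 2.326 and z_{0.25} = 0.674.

n = 87 per group

Cohen's d = |M₁ − M₂| / SD_pooled = |45.2 − 54.2| / 19.7 = 9.0 / 19.7 = 0.457.
For two independent groups with equal n: n = 2·((z_{α} + z_β) / d)².
z_{α} + z_β = 2.326 + 0.674 = 3.000.
n = 2 × (3.000 / 0.457)² = 2 × 6.565² = 2 × 43.09 = 86.2.
Round up to the next whole participant.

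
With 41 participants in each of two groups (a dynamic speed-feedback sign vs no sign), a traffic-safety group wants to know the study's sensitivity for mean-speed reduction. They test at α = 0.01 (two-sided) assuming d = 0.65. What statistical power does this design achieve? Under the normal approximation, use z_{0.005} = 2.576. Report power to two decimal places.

power ≈ 0.64

For two equal groups, power = Φ(d·√(n/2) − z_{α/2}).
d·√(n/2) = 0.65 × √(41/2) = 0.65 × 4.528 = 2.943.
z_β = 2.943 − 2.576 = 0.367.
Power = Φ(0.367) = 0.643.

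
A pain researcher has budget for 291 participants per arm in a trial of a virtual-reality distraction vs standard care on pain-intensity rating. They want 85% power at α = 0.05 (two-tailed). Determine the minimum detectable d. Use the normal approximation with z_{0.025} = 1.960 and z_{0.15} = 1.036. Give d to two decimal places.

For two independent groups of n = 291 each: d_min = (z_{α/2} + z_β)·√(2/n).
z-sum = 1.960 + 1.036 = 2.996.
d_min = 2.996 × √(2/291) = 2.996 × 0.0829 = 0.248.

d_min ≈ 0.25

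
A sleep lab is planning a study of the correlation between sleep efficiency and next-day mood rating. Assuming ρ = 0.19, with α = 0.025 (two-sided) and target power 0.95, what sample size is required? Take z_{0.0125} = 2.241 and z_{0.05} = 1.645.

n = 412

Fisher's z: C = ½·ln((1+r)/(1−r)) = ½·ln(1.4691) = 0.1923.
n = ((z_{α/2} + z_β)/C)² + 3.
(2.241 + 1.645) / 0.1923 = 3.886 / 0.1923 = 20.208.
n = 20.208² + 3 = 408.36 + 3 = 411.4.
Round up.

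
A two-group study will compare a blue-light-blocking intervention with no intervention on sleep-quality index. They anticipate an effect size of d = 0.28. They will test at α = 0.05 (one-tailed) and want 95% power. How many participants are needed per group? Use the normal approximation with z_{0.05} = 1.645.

n = 277 per group

For two independent groups with equal n: n = 2·((z_{α} + z_β) / d)².
z_{α} + z_β = 1.645 + 1.645 = 3.290.
n = 2 × (3.290 / 0.28)² = 2 × 11.750² = 2 × 138.06 = 276.1.
Round up to the next whole participant.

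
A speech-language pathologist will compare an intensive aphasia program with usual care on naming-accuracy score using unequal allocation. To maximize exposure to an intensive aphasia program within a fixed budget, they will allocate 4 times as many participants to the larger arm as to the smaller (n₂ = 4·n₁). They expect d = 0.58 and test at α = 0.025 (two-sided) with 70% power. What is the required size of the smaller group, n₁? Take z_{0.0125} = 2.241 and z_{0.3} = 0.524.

n₁ = 29

With allocation ratio k = n₂/n₁ = 4, Var(x̄₁−x̄₂) = σ²(1/n₁ + 1/(k·n₁)) = σ²·(k+1)/(k·n₁).
So n₁ = (1 + 1/k)·((z_{α/2} + z_β)/d)² = 1.250 × (2.765/0.58)².
n₁ = 1.250 × 22.73 = 28.4.
Round up: n₁ = 29, giving n₂ = 4 × 29 = 116.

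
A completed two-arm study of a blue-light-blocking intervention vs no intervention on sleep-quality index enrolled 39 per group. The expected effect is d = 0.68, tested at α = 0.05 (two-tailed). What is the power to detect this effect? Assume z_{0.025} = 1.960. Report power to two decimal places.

For two equal groups, power = Φ(d·√(n/2) − z_{α/2}).
d·√(n/2) = 0.68 × √(39/2) = 0.68 × 4.416 = 3.003.
z_β = 3.003 − 1.960 = 1.043.
Power = Φ(1.043) = 0.851.

power ≈ 0.85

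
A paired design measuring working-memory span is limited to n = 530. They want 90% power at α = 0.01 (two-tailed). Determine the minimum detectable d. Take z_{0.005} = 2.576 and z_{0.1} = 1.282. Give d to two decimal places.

d_min ≈ 0.17

For a single sample (or paired design) of n = 530: d_min = (z_{α/2} + z_β)/√n.
z-sum = 2.576 + 1.282 = 3.858.
d_min = 3.858 / √530 = 3.858 / 23.022 = 0.168.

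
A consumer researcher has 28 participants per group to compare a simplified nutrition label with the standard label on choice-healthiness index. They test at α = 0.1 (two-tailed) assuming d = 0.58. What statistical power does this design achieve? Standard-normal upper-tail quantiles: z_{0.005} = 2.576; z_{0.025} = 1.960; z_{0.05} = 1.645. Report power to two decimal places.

power ≈ 0.70

For two equal groups, power = Φ(d·√(n/2) − z_{α/2}).
d·√(n/2) = 0.58 × √(28/2) = 0.58 × 3.742 = 2.170.
z_β = 2.170 − 1.645 = 0.525.
Power = Φ(0.525) = 0.700.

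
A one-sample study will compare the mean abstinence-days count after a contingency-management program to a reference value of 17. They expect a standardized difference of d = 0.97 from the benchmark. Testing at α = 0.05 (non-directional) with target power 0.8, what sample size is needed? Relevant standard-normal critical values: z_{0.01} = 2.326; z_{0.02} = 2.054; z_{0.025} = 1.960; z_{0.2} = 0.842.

n = 9

For a one-sample test: n = ((z_{α/2} + z_β) / d)².
z_{α/2} + z_β = 1.960 + 0.842 = 2.802.
n = (2.802 / 0.97)² = 2.889² = 8.34.
Round up.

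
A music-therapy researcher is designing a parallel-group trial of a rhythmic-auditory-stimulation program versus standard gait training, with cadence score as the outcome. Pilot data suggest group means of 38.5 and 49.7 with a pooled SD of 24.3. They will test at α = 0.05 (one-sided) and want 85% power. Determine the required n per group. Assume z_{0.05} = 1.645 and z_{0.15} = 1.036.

n = 68 per group

Cohen's d = |M₁ − M₂| / SD_pooled = |38.5 − 49.7| / 24.3 = 11.2 / 24.3 = 0.461.
For two independent groups with equal n: n = 2·((z_{α} + z_β) / d)².
z_{α} + z_β = 1.645 + 1.036 = 2.681.
n = 2 × (2.681 / 0.461)² = 2 × 5.816² = 2 × 33.82 = 67.6.
Round up to the next whole participant.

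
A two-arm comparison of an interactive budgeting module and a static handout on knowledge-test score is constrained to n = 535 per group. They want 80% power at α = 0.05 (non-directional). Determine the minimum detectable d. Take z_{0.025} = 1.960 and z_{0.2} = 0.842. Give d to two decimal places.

d_min ≈ 0.17

For two independent groups of n = 535 each: d_min = (z_{α/2} + z_β)·√(2/n).
z-sum = 1.960 + 0.842 = 2.802.
d_min = 2.802 × √(2/535) = 2.802 × 0.0611 = 0.171.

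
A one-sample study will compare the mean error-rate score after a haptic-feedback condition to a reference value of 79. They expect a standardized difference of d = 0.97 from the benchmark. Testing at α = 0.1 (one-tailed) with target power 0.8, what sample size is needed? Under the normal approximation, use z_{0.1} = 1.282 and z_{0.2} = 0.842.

For a one-sample test: n = ((z_{α} + z_β) / d)².
z_{α} + z_β = 1.282 + 0.842 = 2.124.
n = (2.124 / 0.97)² = 2.190² = 4.79.
Round up.

n = 5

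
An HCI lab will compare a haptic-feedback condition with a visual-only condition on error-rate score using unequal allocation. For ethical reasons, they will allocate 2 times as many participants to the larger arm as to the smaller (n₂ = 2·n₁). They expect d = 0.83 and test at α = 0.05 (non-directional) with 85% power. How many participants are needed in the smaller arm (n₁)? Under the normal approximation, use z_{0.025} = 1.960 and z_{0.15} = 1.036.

n₁ = 20

With allocation ratio k = n₂/n₁ = 2, Var(x̄₁−x̄₂) = σ²(1/n₁ + 1/(k·n₁)) = σ²·(k+1)/(k·n₁).
So n₁ = (1 + 1/k)·((z_{α/2} + z_β)/d)² = 1.500 × (2.996/0.83)².
n₁ = 1.500 × 13.03 = 19.5.
Round up: n₁ = 20, giving n₂ = 2 × 20 = 40.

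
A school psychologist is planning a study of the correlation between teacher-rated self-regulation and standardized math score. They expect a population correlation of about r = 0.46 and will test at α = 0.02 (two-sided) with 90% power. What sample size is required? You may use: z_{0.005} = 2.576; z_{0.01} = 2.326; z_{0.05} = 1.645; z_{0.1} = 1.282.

Fisher's z: C = ½·ln((1+r)/(1−r)) = ½·ln(2.7037) = 0.4973.
n = ((z_{α/2} + z_β)/C)² + 3.
(2.326 + 1.282) / 0.4973 = 3.608 / 0.4973 = 7.255.
n = 7.255² + 3 = 52.64 + 3 = 55.6.
Round up.

n = 56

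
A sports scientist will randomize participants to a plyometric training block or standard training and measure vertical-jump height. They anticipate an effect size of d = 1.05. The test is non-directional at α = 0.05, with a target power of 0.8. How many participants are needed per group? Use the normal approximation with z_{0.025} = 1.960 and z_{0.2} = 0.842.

For two independent groups with equal n: n = 2·((z_{α/2} + z_β) / d)².
z_{α/2} + z_β = 1.960 + 0.842 = 2.802.
n = 2 × (2.802 / 1.05)² = 2 × 2.669² = 2 × 7.12 = 14.2.
Round up to the next whole participant.

n = 15 per group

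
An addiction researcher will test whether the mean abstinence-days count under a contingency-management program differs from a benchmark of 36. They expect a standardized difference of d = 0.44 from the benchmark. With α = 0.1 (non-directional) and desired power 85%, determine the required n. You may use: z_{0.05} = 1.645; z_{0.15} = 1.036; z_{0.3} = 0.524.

For a one-sample test: n = ((z_{α/2} + z_β) / d)².
z_{α/2} + z_β = 1.645 + 1.036 = 2.681.
n = (2.681 / 0.44)² = 6.093² = 37.13.
Round up.

n = 38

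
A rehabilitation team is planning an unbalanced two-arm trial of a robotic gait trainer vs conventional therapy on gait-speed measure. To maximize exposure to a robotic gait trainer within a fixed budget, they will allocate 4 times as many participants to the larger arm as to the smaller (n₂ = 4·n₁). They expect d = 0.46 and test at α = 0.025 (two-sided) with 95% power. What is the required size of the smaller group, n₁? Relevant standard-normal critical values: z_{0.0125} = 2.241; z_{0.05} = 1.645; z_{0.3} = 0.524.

With allocation ratio k = n₂/n₁ = 4, Var(x̄₁−x̄₂) = σ²(1/n₁ + 1/(k·n₁)) = σ²·(k+1)/(k·n₁).
So n₁ = (1 + 1/k)·((z_{α/2} + z_β)/d)² = 1.250 × (3.886/0.46)².
n₁ = 1.250 × 71.37 = 89.2.
Round up: n₁ = 90, giving n₂ = 4 × 90 = 360.

n₁ = 90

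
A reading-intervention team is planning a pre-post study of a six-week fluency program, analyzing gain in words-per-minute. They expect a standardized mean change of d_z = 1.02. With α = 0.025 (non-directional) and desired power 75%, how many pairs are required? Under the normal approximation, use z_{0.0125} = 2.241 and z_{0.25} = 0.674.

n = 9 pairs

For a paired (one-sample on differences) test: n = ((z_{α/2} + z_β) / d)².
z_{α/2} + z_β = 2.241 + 0.674 = 2.915.
n = (2.915 / 1.02)² = 2.858² = 8.17.
Round up.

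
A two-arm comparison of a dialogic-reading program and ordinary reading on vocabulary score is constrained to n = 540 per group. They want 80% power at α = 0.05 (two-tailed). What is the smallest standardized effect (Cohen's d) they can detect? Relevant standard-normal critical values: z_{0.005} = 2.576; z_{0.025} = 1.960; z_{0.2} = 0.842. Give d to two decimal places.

d_min ≈ 0.17

For two independent groups of n = 540 each: d_min = (z_{α/2} + z_β)·√(2/n).
z-sum = 1.960 + 0.842 = 2.802.
d_min = 2.802 × √(2/540) = 2.802 × 0.0609 = 0.171.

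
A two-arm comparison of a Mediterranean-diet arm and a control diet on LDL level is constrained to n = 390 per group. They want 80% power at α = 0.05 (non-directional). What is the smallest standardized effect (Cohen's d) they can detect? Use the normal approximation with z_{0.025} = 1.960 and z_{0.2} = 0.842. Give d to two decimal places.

For two independent groups of n = 390 each: d_min = (z_{α/2} + z_β)·√(2/n).
z-sum = 1.960 + 0.842 = 2.802.
d_min = 2.802 × √(2/390) = 2.802 × 0.0716 = 0.201.

d_min ≈ 0.20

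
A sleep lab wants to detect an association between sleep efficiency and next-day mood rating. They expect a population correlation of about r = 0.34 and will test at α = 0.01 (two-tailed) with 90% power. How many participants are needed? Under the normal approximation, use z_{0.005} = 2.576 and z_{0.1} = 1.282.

n = 122

Fisher's z: C = ½·ln((1+r)/(1−r)) = ½·ln(2.0303) = 0.3541.
n = ((z_{α/2} + z_β)/C)² + 3.
(2.576 + 1.282) / 0.3541 = 3.858 / 0.3541 = 10.895.
n = 10.895² + 3 = 118.71 + 3 = 121.7.
Round up.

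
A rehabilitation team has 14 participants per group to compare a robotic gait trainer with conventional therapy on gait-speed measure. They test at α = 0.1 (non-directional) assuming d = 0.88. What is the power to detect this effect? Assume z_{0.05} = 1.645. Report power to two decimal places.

power ≈ 0.75

For two equal groups, power = Φ(d·√(n/2) − z_{α/2}).
d·√(n/2) = 0.88 × √(14/2) = 0.88 × 2.646 = 2.328.
z_β = 2.328 − 1.645 = 0.683.
Power = Φ(0.683) = 0.753.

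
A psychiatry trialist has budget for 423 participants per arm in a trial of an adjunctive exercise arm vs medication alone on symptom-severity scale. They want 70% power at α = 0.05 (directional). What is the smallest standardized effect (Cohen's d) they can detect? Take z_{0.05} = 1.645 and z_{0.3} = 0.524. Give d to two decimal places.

For two independent groups of n = 423 each: d_min = (z_{α} + z_β)·√(2/n).
z-sum = 1.645 + 0.524 = 2.169.
d_min = 2.169 × √(2/423) = 2.169 × 0.0688 = 0.149.

d_min ≈ 0.15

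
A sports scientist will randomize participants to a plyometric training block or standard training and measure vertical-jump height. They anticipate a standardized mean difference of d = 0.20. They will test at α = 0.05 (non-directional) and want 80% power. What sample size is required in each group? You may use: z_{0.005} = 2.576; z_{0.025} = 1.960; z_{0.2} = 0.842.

For two independent groups with equal n: n = 2·((z_{α/2} + z_β) / d)².
z_{α/2} + z_β = 1.960 + 0.842 = 2.802.
n = 2 × (2.802 / 0.20)² = 2 × 14.010² = 2 × 196.28 = 392.6.
Round up to the next whole participant.

n = 393 per group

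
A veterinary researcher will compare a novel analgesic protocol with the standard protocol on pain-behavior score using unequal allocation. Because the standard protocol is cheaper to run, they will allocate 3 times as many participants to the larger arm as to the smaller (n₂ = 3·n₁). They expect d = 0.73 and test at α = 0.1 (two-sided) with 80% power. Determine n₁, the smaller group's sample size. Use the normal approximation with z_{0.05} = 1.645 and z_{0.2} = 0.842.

n₁ = 16

With allocation ratio k = n₂/n₁ = 3, Var(x̄₁−x̄₂) = σ²(1/n₁ + 1/(k·n₁)) = σ²·(k+1)/(k·n₁).
So n₁ = (1 + 1/k)·((z_{α/2} + z_β)/d)² = 1.333 × (2.487/0.73)².
n₁ = 1.333 × 11.61 = 15.5.
Round up: n₁ = 16, giving n₂ = 3 × 16 = 48.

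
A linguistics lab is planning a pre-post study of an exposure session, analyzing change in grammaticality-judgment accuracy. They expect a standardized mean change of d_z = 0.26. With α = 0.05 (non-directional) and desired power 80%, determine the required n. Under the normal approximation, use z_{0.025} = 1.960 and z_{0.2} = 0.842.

n = 117 pairs

For a paired (one-sample on differences) test: n = ((z_{α/2} + z_β) / d)².
z_{α/2} + z_β = 1.960 + 0.842 = 2.802.
n = (2.802 / 0.26)² = 10.777² = 116.14.
Round up.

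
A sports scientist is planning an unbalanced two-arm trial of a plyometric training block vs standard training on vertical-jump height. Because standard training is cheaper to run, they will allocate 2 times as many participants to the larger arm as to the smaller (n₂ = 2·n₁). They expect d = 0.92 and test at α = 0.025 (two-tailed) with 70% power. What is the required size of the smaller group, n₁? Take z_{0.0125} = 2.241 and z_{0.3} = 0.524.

With allocation ratio k = n₂/n₁ = 2, Var(x̄₁−x̄₂) = σ²(1/n₁ + 1/(k·n₁)) = σ²·(k+1)/(k·n₁).
So n₁ = (1 + 1/k)·((z_{α/2} + z_β)/d)² = 1.500 × (2.765/0.92)².
n₁ = 1.500 × 9.03 = 13.5.
Round up: n₁ = 14, giving n₂ = 2 × 14 = 28.

n₁ = 14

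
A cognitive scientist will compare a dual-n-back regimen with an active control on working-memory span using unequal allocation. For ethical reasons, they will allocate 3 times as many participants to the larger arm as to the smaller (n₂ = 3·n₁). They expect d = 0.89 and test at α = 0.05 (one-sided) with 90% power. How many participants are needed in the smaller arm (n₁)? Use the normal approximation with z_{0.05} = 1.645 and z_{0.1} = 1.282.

n₁ = 15

With allocation ratio k = n₂/n₁ = 3, Var(x̄₁−x̄₂) = σ²(1/n₁ + 1/(k·n₁)) = σ²·(k+1)/(k·n₁).
So n₁ = (1 + 1/k)·((z_{α} + z_β)/d)² = 1.333 × (2.927/0.89)².
n₁ = 1.333 × 10.82 = 14.4.
Round up: n₁ = 15, giving n₂ = 3 × 15 = 45.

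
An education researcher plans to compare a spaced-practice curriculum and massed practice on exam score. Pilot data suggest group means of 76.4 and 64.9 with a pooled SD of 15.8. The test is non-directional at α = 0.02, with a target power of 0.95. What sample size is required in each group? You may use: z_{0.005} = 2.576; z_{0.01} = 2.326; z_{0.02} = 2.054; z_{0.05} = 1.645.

Cohen's d = |M₁ − M₂| / SD_pooled = |76.4 − 64.9| / 15.8 = 11.5 / 15.8 = 0.728.
For two independent groups with equal n: n = 2·((z_{α/2} + z_β) / d)².
z_{α/2} + z_β = 2.326 + 1.645 = 3.971.
n = 2 × (3.971 / 0.728)² = 2 × 5.455² = 2 × 29.75 = 59.5.
Round up to the next whole participant.

n = 60 per group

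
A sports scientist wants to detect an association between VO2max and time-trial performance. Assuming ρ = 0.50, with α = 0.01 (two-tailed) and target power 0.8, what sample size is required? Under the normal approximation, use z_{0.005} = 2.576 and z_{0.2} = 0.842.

Fisher's z: C = ½·ln((1+r)/(1−r)) = ½·ln(3.0000) = 0.5493.
n = ((z_{α/2} + z_β)/C)² + 3.
(2.576 + 0.842) / 0.5493 = 3.418 / 0.5493 = 6.222.
n = 6.222² + 3 = 38.72 + 3 = 41.7.
Round up.

n = 42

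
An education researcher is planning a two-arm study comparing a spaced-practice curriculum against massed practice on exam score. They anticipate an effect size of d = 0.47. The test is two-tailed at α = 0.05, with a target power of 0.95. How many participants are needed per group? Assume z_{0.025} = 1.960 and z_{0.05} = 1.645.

For two independent groups with equal n: n = 2·((z_{α/2} + z_β) / d)².
z_{α/2} + z_β = 1.960 + 1.645 = 3.605.
n = 2 × (3.605 / 0.47)² = 2 × 7.670² = 2 × 58.83 = 117.7.
Round up to the next whole participant.

n = 118 per group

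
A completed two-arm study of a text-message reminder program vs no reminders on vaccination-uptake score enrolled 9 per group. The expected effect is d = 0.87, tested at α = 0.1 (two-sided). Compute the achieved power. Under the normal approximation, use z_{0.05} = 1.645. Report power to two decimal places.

For two equal groups, power = Φ(d·√(n/2) − z_{α/2}).
d·√(n/2) = 0.87 × √(9/2) = 0.87 × 2.121 = 1.846.
z_β = 1.846 − 1.645 = 0.201.
Power = Φ(0.201) = 0.579.

power ≈ 0.58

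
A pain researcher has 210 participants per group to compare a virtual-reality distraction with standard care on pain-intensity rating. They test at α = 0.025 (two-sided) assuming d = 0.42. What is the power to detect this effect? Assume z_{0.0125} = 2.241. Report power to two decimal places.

For two equal groups, power = Φ(d·√(n/2) − z_{α/2}).
d·√(n/2) = 0.42 × √(210/2) = 0.42 × 10.247 = 4.304.
z_β = 4.304 − 2.241 = 2.063.
Power = Φ(2.063) = 0.980.

power ≈ 0.98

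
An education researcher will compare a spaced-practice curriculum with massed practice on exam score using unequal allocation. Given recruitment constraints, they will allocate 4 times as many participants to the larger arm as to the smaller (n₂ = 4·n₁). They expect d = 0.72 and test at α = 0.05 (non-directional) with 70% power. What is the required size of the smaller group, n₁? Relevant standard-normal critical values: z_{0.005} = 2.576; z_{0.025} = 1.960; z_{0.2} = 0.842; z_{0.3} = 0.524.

With allocation ratio k = n₂/n₁ = 4, Var(x̄₁−x̄₂) = σ²(1/n₁ + 1/(k·n₁)) = σ²·(k+1)/(k·n₁).
So n₁ = (1 + 1/k)·((z_{α/2} + z_β)/d)² = 1.250 × (2.484/0.72)².
n₁ = 1.250 × 11.90 = 14.9.
Round up: n₁ = 15, giving n₂ = 4 × 15 = 60.

n₁ = 15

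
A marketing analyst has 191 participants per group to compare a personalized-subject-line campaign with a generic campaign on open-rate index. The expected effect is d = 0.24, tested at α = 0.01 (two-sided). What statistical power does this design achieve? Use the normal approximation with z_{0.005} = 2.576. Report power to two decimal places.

power ≈ 0.41

For two equal groups, power = Φ(d·√(n/2) − z_{α/2}).
d·√(n/2) = 0.24 × √(191/2) = 0.24 × 9.772 = 2.345.
z_β = 2.345 − 2.576 = -0.231.
Power = Φ(-0.231) = 0.409.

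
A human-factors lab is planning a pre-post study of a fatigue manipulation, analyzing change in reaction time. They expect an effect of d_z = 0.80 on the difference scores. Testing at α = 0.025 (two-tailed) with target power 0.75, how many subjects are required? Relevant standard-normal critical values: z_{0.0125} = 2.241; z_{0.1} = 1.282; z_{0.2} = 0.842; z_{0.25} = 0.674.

For a paired (one-sample on differences) test: n = ((z_{α/2} + z_β) / d)².
z_{α/2} + z_β = 2.241 + 0.674 = 2.915.
n = (2.915 / 0.80)² = 3.644² = 13.28.
Round up.

n = 14 pairs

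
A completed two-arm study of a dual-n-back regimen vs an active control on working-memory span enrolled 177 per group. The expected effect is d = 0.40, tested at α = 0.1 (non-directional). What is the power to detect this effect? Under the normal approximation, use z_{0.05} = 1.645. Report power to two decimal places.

power ≈ 0.98

For two equal groups, power = Φ(d·√(n/2) − z_{α/2}).
d·√(n/2) = 0.40 × √(177/2) = 0.40 × 9.407 = 3.763.
z_β = 3.763 − 1.645 = 2.118.
Power = Φ(2.118) = 0.983.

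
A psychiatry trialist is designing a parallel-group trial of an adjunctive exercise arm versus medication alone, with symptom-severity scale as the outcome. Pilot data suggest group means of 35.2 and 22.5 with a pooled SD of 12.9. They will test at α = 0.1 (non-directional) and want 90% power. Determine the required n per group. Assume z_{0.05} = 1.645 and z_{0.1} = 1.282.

n = 18 per group

Cohen's d = |M₁ − M₂| / SD_pooled = |35.2 − 22.5| / 12.9 = 12.7 / 12.9 = 0.984.
For two independent groups with equal n: n = 2·((z_{α/2} + z_β) / d)².
z_{α/2} + z_β = 1.645 + 1.282 = 2.927.
n = 2 × (2.927 / 0.984)² = 2 × 2.975² = 2 × 8.85 = 17.7.
Round up to the next whole participant.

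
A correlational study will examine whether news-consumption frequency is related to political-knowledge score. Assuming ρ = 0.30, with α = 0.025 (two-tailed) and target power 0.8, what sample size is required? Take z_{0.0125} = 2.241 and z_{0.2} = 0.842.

n = 103

Fisher's z: C = ½·ln((1+r)/(1−r)) = ½·ln(1.8571) = 0.3095.
n = ((z_{α/2} + z_β)/C)² + 3.
(2.241 + 0.842) / 0.3095 = 3.083 / 0.3095 = 9.961.
n = 9.961² + 3 = 99.23 + 3 = 102.2.
Round up.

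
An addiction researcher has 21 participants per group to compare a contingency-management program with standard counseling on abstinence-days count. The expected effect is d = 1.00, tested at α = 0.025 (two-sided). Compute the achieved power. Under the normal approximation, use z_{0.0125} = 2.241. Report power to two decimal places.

power ≈ 0.84

For two equal groups, power = Φ(d·√(n/2) − z_{α/2}).
d·√(n/2) = 1.00 × √(21/2) = 1.00 × 3.240 = 3.240.
z_β = 3.240 − 2.241 = 0.999.
Power = Φ(0.999) = 0.841.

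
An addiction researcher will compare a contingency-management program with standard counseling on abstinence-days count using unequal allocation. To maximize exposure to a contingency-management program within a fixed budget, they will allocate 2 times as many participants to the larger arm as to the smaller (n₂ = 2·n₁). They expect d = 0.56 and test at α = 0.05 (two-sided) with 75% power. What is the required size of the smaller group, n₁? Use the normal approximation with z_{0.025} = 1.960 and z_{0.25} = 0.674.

n₁ = 34

With allocation ratio k = n₂/n₁ = 2, Var(x̄₁−x̄₂) = σ²(1/n₁ + 1/(k·n₁)) = σ²·(k+1)/(k·n₁).
So n₁ = (1 + 1/k)·((z_{α/2} + z_β)/d)² = 1.500 × (2.634/0.56)².
n₁ = 1.500 × 22.12 = 33.2.
Round up: n₁ = 34, giving n₂ = 2 × 34 = 68.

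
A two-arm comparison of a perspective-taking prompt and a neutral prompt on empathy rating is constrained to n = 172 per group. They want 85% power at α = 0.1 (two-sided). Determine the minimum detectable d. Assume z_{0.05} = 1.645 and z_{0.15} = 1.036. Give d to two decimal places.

For two independent groups of n = 172 each: d_min = (z_{α/2} + z_β)·√(2/n).
z-sum = 1.645 + 1.036 = 2.681.
d_min = 2.681 × √(2/172) = 2.681 × 0.1078 = 0.289.

d_min ≈ 0.29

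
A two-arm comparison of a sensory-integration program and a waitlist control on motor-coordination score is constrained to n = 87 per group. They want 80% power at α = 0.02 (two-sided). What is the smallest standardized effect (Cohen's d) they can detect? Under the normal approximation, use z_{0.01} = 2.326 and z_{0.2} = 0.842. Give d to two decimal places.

For two independent groups of n = 87 each: d_min = (z_{α/2} + z_β)·√(2/n).
z-sum = 2.326 + 0.842 = 3.168.
d_min = 3.168 × √(2/87) = 3.168 × 0.1516 = 0.480.

d_min ≈ 0.48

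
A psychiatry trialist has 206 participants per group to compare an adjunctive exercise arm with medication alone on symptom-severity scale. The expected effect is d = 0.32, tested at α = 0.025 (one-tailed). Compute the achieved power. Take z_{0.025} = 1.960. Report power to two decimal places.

power ≈ 0.90

For two equal groups, power = Φ(d·√(n/2) − z_{α}).
d·√(n/2) = 0.32 × √(206/2) = 0.32 × 10.149 = 3.248.
z_β = 3.248 − 1.960 = 1.288.
Power = Φ(1.288) = 0.901.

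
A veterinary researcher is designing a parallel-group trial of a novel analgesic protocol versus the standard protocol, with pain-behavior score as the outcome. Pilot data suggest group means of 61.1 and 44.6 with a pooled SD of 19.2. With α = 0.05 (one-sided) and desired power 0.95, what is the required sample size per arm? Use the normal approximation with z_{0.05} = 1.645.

n = 30 per group

Cohen's d = |M₁ − M₂| / SD_pooled = |61.1 − 44.6| / 19.2 = 16.5 / 19.2 = 0.859.
For two independent groups with equal n: n = 2·((z_{α} + z_β) / d)².
z_{α} + z_β = 1.645 + 1.645 = 3.290.
n = 2 × (3.290 / 0.859)² = 2 × 3.830² = 2 × 14.67 = 29.3.
Round up to the next whole participant.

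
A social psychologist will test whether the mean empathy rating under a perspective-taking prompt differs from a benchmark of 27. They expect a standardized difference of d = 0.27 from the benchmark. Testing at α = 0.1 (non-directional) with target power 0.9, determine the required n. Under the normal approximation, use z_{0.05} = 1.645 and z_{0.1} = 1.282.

For a one-sample test: n = ((z_{α/2} + z_β) / d)².
z_{α/2} + z_β = 1.645 + 1.282 = 2.927.
n = (2.927 / 0.27)² = 10.841² = 117.52.
Round up.

n = 118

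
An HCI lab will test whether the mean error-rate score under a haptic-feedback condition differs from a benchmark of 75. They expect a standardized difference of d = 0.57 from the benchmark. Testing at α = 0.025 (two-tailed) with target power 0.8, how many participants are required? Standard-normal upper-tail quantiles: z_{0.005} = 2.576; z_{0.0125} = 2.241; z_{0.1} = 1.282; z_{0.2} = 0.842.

n = 30

For a one-sample test: n = ((z_{α/2} + z_β) / d)².
z_{α/2} + z_β = 2.241 + 0.842 = 3.083.
n = (3.083 / 0.57)² = 5.409² = 29.25.
Round up.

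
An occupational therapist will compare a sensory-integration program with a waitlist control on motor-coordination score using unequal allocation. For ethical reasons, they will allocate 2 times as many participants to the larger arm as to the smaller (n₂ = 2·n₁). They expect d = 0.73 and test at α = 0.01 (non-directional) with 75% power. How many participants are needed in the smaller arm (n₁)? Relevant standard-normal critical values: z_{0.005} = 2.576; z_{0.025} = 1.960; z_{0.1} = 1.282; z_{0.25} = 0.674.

With allocation ratio k = n₂/n₁ = 2, Var(x̄₁−x̄₂) = σ²(1/n₁ + 1/(k·n₁)) = σ²·(k+1)/(k·n₁).
So n₁ = (1 + 1/k)·((z_{α/2} + z_β)/d)² = 1.500 × (3.250/0.73)².
n₁ = 1.500 × 19.82 = 29.7.
Round up: n₁ = 30, giving n₂ = 2 × 30 = 60.

n₁ = 30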